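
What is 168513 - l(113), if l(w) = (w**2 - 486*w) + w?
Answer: 210549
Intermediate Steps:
l(w) = w**2 - 485*w
168513 - l(113) = 168513 - 113*(-485 + 113) = 168513 - 113*(-372) = 168513 - 1*(-42036) = 168513 + 42036 = 210549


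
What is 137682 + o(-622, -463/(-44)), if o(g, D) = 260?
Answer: 137942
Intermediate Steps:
137682 + o(-622, -463/(-44)) = 137682 + 260 = 137942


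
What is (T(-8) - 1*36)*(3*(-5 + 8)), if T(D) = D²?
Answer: 252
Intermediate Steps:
(T(-8) - 1*36)*(3*(-5 + 8)) = ((-8)² - 1*36)*(3*(-5 + 8)) = (64 - 36)*(3*3) = 28*9 = 252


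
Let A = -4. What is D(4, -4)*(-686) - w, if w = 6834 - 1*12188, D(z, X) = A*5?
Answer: 19074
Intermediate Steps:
D(z, X) = -20 (D(z, X) = -4*5 = -20)
w = -5354 (w = 6834 - 12188 = -5354)
D(4, -4)*(-686) - w = -20*(-686) - 1*(-5354) = 13720 + 5354 = 19074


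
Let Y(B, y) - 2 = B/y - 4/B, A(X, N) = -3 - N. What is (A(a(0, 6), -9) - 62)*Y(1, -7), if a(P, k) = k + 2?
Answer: 120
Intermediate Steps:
a(P, k) = 2 + k
Y(B, y) = 2 - 4/B + B/y (Y(B, y) = 2 + (B/y - 4/B) = 2 + (-4/B + B/y) = 2 - 4/B + B/y)
(A(a(0, 6), -9) - 62)*Y(1, -7) = ((-3 - 1*(-9)) - 62)*(2 - 4/1 + 1/(-7)) = ((-3 + 9) - 62)*(2 - 4*1 + 1*(-⅐)) = (6 - 62)*(2 - 4 - ⅐) = -56*(-15/7) = 120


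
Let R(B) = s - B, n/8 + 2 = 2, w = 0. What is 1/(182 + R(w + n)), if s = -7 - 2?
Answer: 1/173 ≈ 0.0057803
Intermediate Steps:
n = 0 (n = -16 + 8*2 = -16 + 16 = 0)
s = -9
R(B) = -9 - B
1/(182 + R(w + n)) = 1/(182 + (-9 - (0 + 0))) = 1/(182 + (-9 - 1*0)) = 1/(182 + (-9 + 0)) = 1/(182 - 9) = 1/173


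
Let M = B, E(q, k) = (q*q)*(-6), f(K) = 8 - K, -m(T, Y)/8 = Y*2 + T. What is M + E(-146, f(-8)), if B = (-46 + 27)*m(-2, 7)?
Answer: -126072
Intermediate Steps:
m(T, Y) = -16*Y - 8*T (m(T, Y) = -8*(Y*2 + T) = -8*(2*Y + T) = -8*(T + 2*Y) = -16*Y - 8*T)
E(q, k) = -6*q**2 (E(q, k) = q**2*(-6) = -6*q**2)
B = 1824 (B = (-46 + 27)*(-16*7 - 8*(-2)) = -19*(-112 + 16) = -19*(-96) = 1824)
M = 1824
M + E(-146, f(-8)) = 1824 - 6*(-146)**2 = 1824 - 6*21316 = 1824 - 127896 = -126072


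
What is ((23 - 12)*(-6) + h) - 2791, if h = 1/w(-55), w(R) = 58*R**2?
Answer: -501260649/175450 ≈ -2857.0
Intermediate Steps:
h = 1/175450 (h = 1/(58*(-55)**2) = 1/(58*3025) = 1/175450 ≈ 5.6996e-6)
((23 - 12)*(-6) + h) - 2791 = ((23 - 12)*(-6) + 1/175450) - 2791 = (11*(-6) + 1/175450) - 2791 = (-66 + 1/175450) - 2791 = -11579699/175450 - 2791 = -501260649/175450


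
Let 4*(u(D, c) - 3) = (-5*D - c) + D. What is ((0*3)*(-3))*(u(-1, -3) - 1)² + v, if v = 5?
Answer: 5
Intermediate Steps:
u(D, c) = 3 - D - c/4 (u(D, c) = 3 + ((-5*D - c) + D)/4 = 3 + ((-c - 5*D) + D)/4 = 3 + (-c - 4*D)/4 = 3 + (-D - c/4) = 3 - D - c/4)
((0*3)*(-3))*(u(-1, -3) - 1)² + v = ((0*3)*(-3))*((3 - 1*(-1) - ¼*(-3)) - 1)² + 5 = (0*(-3))*((3 + 1 + ¾) - 1)² + 5 = 0*(19/4 - 1)² + 5 = 0*(15/4)² + 5 = 0*(225/16) + 5 = 0 + 5 = 5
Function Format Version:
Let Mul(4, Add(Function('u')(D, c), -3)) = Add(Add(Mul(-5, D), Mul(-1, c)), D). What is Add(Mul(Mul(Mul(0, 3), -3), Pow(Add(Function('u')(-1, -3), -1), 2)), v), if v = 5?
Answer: 5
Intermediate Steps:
Function('u')(D, c) = Add(3, Mul(-1, D), Mul(Rational(-1, 4), c)) (Function('u')(D, c) = Add(3, Mul(Rational(1, 4), Add(Add(Mul(-5, D), Mul(-1, c)), D))) = Add(3, Mul(Rational(1, 4), Add(Add(Mul(-1, c), Mul(-5, D)), D))) = Add(3, Mul(Rational(1, 4), Add(Mul(-1, c), Mul(-4, D)))) = Add(3, Add(Mul(-1, D), Mul(Rational(-1, 4), c))) = Add(3, Mul(-1, D), Mul(Rational(-1, 4), c)))
Add(Mul(Mul(Mul(0, 3), -3), Pow(Add(Function('u')(-1, -3), -1), 2)), v) = Add(Mul(Mul(Mul(0, 3), -3), Pow(Add(Add(3, Mul(-1, -1), Mul(Rational(-1, 4), -3)), -1), 2)), 5) = Add(Mul(Mul(0, -3), Pow(Add(Add(3, 1, Rational(3, 4)), -1), 2)), 5) = Add(Mul(0, Pow(Add(Rational(19, 4), -1), 2)), 5) = Add(Mul(0, Pow(Rational(15, 4), 2)), 5) = Add(Mul(0, Rational(225, 16)), 5) = Add(0, 5) = 5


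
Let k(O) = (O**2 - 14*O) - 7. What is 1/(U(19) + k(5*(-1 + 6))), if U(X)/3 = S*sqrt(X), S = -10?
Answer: 67/13681 + 15*sqrt(19)/27362 ≈ 0.0072869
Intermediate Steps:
U(X) = -30*sqrt(X) (U(X) = 3*(-10*sqrt(X)) = -30*sqrt(X))
k(O) = -7 + O**2 - 14*O
1/(U(19) + k(5*(-1 + 6))) = 1/(-30*sqrt(19) + (-7 + (5*(-1 + 6))**2 - 70*(-1 + 6))) = 1/(-30*sqrt(19) + (-7 + (5*5)**2 - 70*5)) = 1/(-30*sqrt(19) + (-7 + 25**2 - 14*25)) = 1/(-30*sqrt(19) + (-7 + 625 - 350)) = 1/(-30*sqrt(19) + 268) = 1/(268 - 30*sqrt(19))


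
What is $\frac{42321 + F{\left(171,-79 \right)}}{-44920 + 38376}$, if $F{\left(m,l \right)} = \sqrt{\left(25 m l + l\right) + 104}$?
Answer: $- \frac{42321}{6544} - \frac{5 i \sqrt{3377}}{3272} \approx -6.4671 - 0.088802 i$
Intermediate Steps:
$F{\left(m,l \right)} = \sqrt{104 + l + 25 l m}$ ($F{\left(m,l \right)} = \sqrt{\left(25 l m + l\right) + 104} = \sqrt{\left(l + 25 l m\right) + 104} = \sqrt{104 + l + 25 l m}$)
$\frac{42321 + F{\left(171,-79 \right)}}{-44920 + 38376} = \frac{42321 + \sqrt{104 - 79 + 25 \left(-79\right) 171}}{-44920 + 38376} = \frac{42321 + \sqrt{104 - 79 - 337725}}{-6544} = \left(42321 + \sqrt{-337700}\right) \left(- \frac{1}{6544}\right) = \left(42321 + 10 i \sqrt{3377}\right) \left(- \frac{1}{6544}\right) = - \frac{42321}{6544} - \frac{5 i \sqrt{3377}}{3272}$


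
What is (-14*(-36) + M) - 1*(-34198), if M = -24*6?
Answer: 34558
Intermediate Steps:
M = -144
(-14*(-36) + M) - 1*(-34198) = (-14*(-36) - 144) - 1*(-34198) = (504 - 144) + 34198 = 360 + 34198 = 34558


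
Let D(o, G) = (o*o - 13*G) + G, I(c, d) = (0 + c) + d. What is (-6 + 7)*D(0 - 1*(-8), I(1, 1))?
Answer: 40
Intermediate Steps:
I(c, d) = c + d
D(o, G) = o² - 12*G (D(o, G) = (o² - 13*G) + G = o² - 12*G)
(-6 + 7)*D(0 - 1*(-8), I(1, 1)) = (-6 + 7)*((0 - 1*(-8))² - 12*(1 + 1)) = 1*((0 + 8)² - 12*2) = 1*(8² - 24) = 1*(64 - 24) = 1*40 = 40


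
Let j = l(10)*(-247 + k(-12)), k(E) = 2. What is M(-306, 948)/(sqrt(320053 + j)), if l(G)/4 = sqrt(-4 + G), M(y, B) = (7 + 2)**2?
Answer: 81/sqrt(320053 - 980*sqrt(6)) ≈ 0.14372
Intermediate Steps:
M(y, B) = 81 (M(y, B) = 9**2 = 81)
l(G) = 4*sqrt(-4 + G)
j = -980*sqrt(6) (j = (4*sqrt(-4 + 10))*(-247 + 2) = (4*sqrt(6))*(-245) = -980*sqrt(6) ≈ -2400.5)
M(-306, 948)/(sqrt(320053 + j)) = 81/(sqrt(320053 - 980*sqrt(6))) = 81/sqrt(320053 - 980*sqrt(6))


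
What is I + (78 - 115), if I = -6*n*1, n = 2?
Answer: -49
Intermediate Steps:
I = -12 (I = -6*2*1 = -12*1 = -12)
I + (78 - 115) = -12 + (78 - 115) = -12 - 37 = -49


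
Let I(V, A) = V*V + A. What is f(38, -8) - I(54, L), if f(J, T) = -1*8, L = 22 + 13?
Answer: -2959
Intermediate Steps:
L = 35
f(J, T) = -8
I(V, A) = A + V**2 (I(V, A) = V**2 + A = A + V**2)
f(38, -8) - I(54, L) = -8 - (35 + 54**2) = -8 - (35 + 2916) = -8 - 1*2951 = -8 - 2951 = -2959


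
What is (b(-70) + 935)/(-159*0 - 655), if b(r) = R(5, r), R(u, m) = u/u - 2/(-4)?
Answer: -1873/1310 ≈ -1.4298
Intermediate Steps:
R(u, m) = 3/2 (R(u, m) = 1 - 2*(-¼) = 1 + ½ = 3/2)
b(r) = 3/2
(b(-70) + 935)/(-159*0 - 655) = (3/2 + 935)/(-159*0 - 655) = 1873/(2*(0 - 655)) = (1873/2)/(-655) = (1873/2)*(-1/655) = -1873/1310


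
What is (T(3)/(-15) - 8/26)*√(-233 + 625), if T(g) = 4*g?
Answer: -1008*√2/65 ≈ -21.931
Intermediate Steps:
(T(3)/(-15) - 8/26)*√(-233 + 625) = ((4*3)/(-15) - 8/26)*√(-233 + 625) = (12*(-1/15) - 8*1/26)*√392 = (-⅘ - 4/13)*(14*√2) = -1008*√2/65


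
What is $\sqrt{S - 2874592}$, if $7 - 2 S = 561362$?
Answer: $\frac{3 i \sqrt{1402342}}{2} \approx 1776.3 i$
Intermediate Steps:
$S = - \frac{561355}{2}$ ($S = \frac{7}{2} - 280681 = - \frac{561355}{2} \approx -2.8068 \cdot 10^{5}$)
$\sqrt{S - 2874592} = \sqrt{- \frac{561355}{2} - 2874592} = \sqrt{- \frac{6310539}{2}} = \frac{3 i \sqrt{1402342}}{2}$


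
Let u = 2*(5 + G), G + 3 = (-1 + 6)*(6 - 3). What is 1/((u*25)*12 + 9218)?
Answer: 1/19418 ≈ 5.1499e-5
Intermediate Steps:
G = 12 (G = -3 + (-1 + 6)*(6 - 3) = -3 + 5*3 = -3 + 15 = 12)
u = 34 (u = 2*(5 + 12) = 2*17 = 34)
1/((u*25)*12 + 9218) = 1/((34*25)*12 + 9218) = 1/(850*12 + 9218) = 1/(10200 + 9218) = 1/19418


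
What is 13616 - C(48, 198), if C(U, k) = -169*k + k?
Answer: 46880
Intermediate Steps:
C(U, k) = -168*k
13616 - C(48, 198) = 13616 - (-168)*198 = 13616 - 1*(-33264) = 13616 + 33264 = 46880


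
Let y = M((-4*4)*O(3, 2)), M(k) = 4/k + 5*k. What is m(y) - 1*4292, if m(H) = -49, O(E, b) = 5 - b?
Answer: -4341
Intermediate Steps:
y = -2881/12 (y = 4/(((-4*4)*(5 - 1*2))) + 5*((-4*4)*(5 - 1*2)) = 4/((-16*(5 - 2))) + 5*(-16*(5 - 2)) = 4/((-16*3)) + 5*(-16*3) = 4/(-48) + 5*(-48) = 4*(-1/48) - 240 = -1/12 - 240 = -2881/12 ≈ -240.08)
m(y) - 1*4292 = -49 - 1*4292 = -49 - 4292 = -4341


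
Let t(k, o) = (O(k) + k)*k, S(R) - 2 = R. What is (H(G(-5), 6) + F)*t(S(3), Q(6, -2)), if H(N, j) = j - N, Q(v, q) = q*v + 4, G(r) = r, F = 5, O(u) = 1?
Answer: 480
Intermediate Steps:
S(R) = 2 + R
Q(v, q) = 4 + q*v
t(k, o) = k*(1 + k) (t(k, o) = (1 + k)*k = k*(1 + k))
(H(G(-5), 6) + F)*t(S(3), Q(6, -2)) = ((6 - 1*(-5)) + 5)*((2 + 3)*(1 + (2 + 3))) = ((6 + 5) + 5)*(5*(1 + 5)) = (11 + 5)*(5*6) = 16*30 = 480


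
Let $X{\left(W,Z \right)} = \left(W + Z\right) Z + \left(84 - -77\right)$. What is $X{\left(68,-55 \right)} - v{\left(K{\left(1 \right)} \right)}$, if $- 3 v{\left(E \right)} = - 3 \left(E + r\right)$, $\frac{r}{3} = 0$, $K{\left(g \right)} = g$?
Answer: $-555$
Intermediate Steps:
$r = 0$ ($r = 3 \cdot 0 = 0$)
$X{\left(W,Z \right)} = 161 + Z \left(W + Z\right)$ ($X{\left(W,Z \right)} = Z \left(W + Z\right) + \left(84 + 77\right) = Z \left(W + Z\right) + 161 = 161 + Z \left(W + Z\right)$)
$v{\left(E \right)} = E$ ($v{\left(E \right)} = - \frac{\left(-3\right) \left(E + 0\right)}{3} = - \frac{\left(-3\right) E}{3} = E$)
$X{\left(68,-55 \right)} - v{\left(K{\left(1 \right)} \right)} = \left(161 + \left(-55\right)^{2} + 68 \left(-55\right)\right) - 1 = \left(161 + 3025 - 3740\right) - 1 = -554 - 1 = -555$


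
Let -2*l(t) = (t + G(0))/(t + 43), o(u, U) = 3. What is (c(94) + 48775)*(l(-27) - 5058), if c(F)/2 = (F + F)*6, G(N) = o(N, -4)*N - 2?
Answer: -8258193637/32 ≈ -2.5807e+8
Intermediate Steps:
G(N) = -2 + 3*N (G(N) = 3*N - 2 = -2 + 3*N)
c(F) = 24*F (c(F) = 2*((F + F)*6) = 2*((2*F)*6) = 2*(12*F) = 24*F)
l(t) = -(-2 + t)/(2*(43 + t)) (l(t) = -(t + (-2 + 3*0))/(2*(t + 43)) = -(t + (-2 + 0))/(2*(43 + t)) = -(t - 2)/(2*(43 + t)) = -(-2 + t)/(2*(43 + t)))
(c(94) + 48775)*(l(-27) - 5058) = (24*94 + 48775)*((2 - 1*(-27))/(2*(43 - 27)) - 5058) = (2256 + 48775)*((½)*(2 + 27)/16 - 5058) = 51031*((½)*(1/16)*29 - 5058) = 51031*(29/32 - 5058) = 51031*(-161827/32) = -8258193637/32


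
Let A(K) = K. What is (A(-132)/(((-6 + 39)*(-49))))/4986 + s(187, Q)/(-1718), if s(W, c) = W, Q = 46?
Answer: -22839923/209865726 ≈ -0.10883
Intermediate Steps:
(A(-132)/(((-6 + 39)*(-49))))/4986 + s(187, Q)/(-1718) = -132*(-1/(49*(-6 + 39)))/4986 + 187/(-1718) = -132/(33*(-49))*(1/4986) + 187*(-1/1718) = -132/(-1617)*(1/4986) - 187/1718 = -132*(-1/1617)*(1/4986) - 187/1718 = (4/49)*(1/4986) - 187/1718 = 2/122157 - 187/1718 = -22839923/209865726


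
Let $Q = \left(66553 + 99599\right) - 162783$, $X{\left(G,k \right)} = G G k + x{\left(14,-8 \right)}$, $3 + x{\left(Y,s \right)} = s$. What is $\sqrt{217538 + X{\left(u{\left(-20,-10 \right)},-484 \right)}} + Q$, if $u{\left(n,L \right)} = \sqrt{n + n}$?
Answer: $3369 + \sqrt{236887} \approx 3855.7$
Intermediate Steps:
$u{\left(n,L \right)} = \sqrt{2} \sqrt{n}$ ($u{\left(n,L \right)} = \sqrt{2 n} = \sqrt{2} \sqrt{n}$)
$x{\left(Y,s \right)} = -3 + s$
$X{\left(G,k \right)} = -11 + k G^{2}$ ($X{\left(G,k \right)} = G G k - 11 = G^{2} k - 11 = k G^{2} - 11 = -11 + k G^{2}$)
$Q = 3369$ ($Q = 166152 - 162783 = 3369$)
$\sqrt{217538 + X{\left(u{\left(-20,-10 \right)},-484 \right)}} + Q = \sqrt{217538 - \left(11 + 484 \left(\sqrt{2} \sqrt{-20}\right)^{2}\right)} + 3369 = \sqrt{217538 - \left(11 + 484 \left(\sqrt{2} \cdot 2 i \sqrt{5}\right)^{2}\right)} + 3369 = \sqrt{217538 - \left(11 + 484 \left(2 i \sqrt{10}\right)^{2}\right)} + 3369 = \sqrt{217538 - -19349} + 3369 = \sqrt{217538 + \left(-11 + 19360\right)} + 3369 = \sqrt{217538 + 19349} + 3369 = \sqrt{236887} + 3369 = 3369 + \sqrt{236887}$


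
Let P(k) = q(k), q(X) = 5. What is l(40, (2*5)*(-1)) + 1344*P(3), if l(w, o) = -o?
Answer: 6730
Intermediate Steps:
P(k) = 5
l(40, (2*5)*(-1)) + 1344*P(3) = -2*5*(-1) + 1344*5 = -10*(-1) + 6720 = -1*(-10) + 6720 = 10 + 6720 = 6730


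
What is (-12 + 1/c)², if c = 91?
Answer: 1190281/8281 ≈ 143.74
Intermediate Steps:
(-12 + 1/c)² = (-12 + 1/91)² = (-1091/91)² = 1190281/8281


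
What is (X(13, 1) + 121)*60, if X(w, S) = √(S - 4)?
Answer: 7260 + 60*I*√3 ≈ 7260.0 + 103.92*I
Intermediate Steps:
X(w, S) = √(-4 + S)
(X(13, 1) + 121)*60 = (√(-4 + 1) + 121)*60 = (√(-3) + 121)*60 = (I*√3 + 121)*60 = (121 + I*√3)*60 = 7260 + 60*I*√3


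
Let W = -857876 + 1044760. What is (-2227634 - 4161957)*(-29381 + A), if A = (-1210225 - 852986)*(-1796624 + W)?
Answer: -21221322056002494569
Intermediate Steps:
W = 186884
A = 3321233275140 (A = (-1210225 - 852986)*(-1796624 + 186884) = -2063211*(-1609740) = 3321233275140)
(-2227634 - 4161957)*(-29381 + A) = (-2227634 - 4161957)*(-29381 + 3321233275140) = -6389591*3321233245759 = -21221322056002494569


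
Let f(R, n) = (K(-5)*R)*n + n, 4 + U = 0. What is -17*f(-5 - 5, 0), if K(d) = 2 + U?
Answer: 0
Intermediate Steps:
U = -4 (U = -4 + 0 = -4)
K(d) = -2 (K(d) = 2 - 4 = -2)
f(R, n) = n - 2*R*n (f(R, n) = (-2*R)*n + n = -2*R*n + n = n - 2*R*n)
-17*f(-5 - 5, 0) = -0*(1 - 2*(-5 - 5)) = -0*(1 - 2*(-10)) = -0*(1 + 20) = -0*21 = -17*0 = 0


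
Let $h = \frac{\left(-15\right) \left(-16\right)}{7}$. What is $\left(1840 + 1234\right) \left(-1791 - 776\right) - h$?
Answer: $- \frac{55236946}{7} \approx -7.891 \cdot 10^{6}$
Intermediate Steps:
$h = \frac{240}{7}$ ($h = 240 \cdot \frac{1}{7} = \frac{240}{7} \approx 34.286$)
$\left(1840 + 1234\right) \left(-1791 - 776\right) - h = \left(1840 + 1234\right) \left(-1791 - 776\right) - \frac{240}{7} = 3074 \left(-2567\right) - \frac{240}{7} = -7890958 - \frac{240}{7} = - \frac{55236946}{7}$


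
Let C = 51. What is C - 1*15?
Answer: 36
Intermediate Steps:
C - 1*15 = 51 - 1*15 = 51 - 15 = 36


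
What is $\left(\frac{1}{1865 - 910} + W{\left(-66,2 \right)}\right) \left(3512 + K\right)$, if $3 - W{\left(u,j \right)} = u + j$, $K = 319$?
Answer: $\frac{245130366}{955} \approx 2.5668 \cdot 10^{5}$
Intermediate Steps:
$W{\left(u,j \right)} = 3 - j - u$ ($W{\left(u,j \right)} = 3 - \left(u + j\right) = 3 - \left(j + u\right) = 3 - j - u$)
$\left(\frac{1}{1865 - 910} + W{\left(-66,2 \right)}\right) \left(3512 + K\right) = \left(\frac{1}{1865 - 910} - -67\right) \left(3512 + 319\right) = \left(\frac{1}{955} + \left(3 - 2 + 66\right)\right) 3831 = \left(\frac{1}{955} + 67\right) 3831 = \frac{63986}{955} \cdot 3831 = \frac{245130366}{955}$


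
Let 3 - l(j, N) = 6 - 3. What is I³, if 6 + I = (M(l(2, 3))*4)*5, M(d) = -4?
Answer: -636056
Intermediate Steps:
l(j, N) = 0 (l(j, N) = 3 - (6 - 3) = 3 - 1*3 = 3 - 3 = 0)
I = -86 (I = -6 - 4*4*5 = -6 - 16*5 = -6 - 80 = -86)
I³ = (-86)³ = -636056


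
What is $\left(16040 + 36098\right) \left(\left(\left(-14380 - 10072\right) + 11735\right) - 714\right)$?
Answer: $-700265478$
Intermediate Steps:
$\left(16040 + 36098\right) \left(\left(\left(-14380 - 10072\right) + 11735\right) - 714\right) = 52138 \left(\left(-24452 + 11735\right) - 714\right) = 52138 \left(-12717 - 714\right) = 52138 \left(-13431\right) = -700265478$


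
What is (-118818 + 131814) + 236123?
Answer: 249119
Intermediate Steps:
(-118818 + 131814) + 236123 = 12996 + 236123 = 249119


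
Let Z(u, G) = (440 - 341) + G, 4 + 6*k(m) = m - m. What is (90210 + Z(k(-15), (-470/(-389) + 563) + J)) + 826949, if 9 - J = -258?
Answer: 357136702/389 ≈ 9.1809e+5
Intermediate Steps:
J = 267 (J = 9 - 1*(-258) = 9 + 258 = 267)
k(m) = -2/3 (k(m) = -2/3 + (m - m)/6 = -2/3 + (1/6)*0 = -2/3 + 0 = -2/3)
Z(u, G) = 99 + G
(90210 + Z(k(-15), (-470/(-389) + 563) + J)) + 826949 = (90210 + (99 + ((-470/(-389) + 563) + 267))) + 826949 = (90210 + (99 + ((-470*(-1/389) + 563) + 267))) + 826949 = (90210 + (99 + ((470/389 + 563) + 267))) + 826949 = (90210 + (99 + (219477/389 + 267))) + 826949 = (90210 + (99 + 323340/389)) + 826949 = (90210 + 361851/389) + 826949 = 35453541/389 + 826949 = 357136702/389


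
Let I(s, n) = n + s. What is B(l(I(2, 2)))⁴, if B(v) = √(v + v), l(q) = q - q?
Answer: 0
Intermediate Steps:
l(q) = 0
B(v) = √2*√v (B(v) = √(2*v) = √2*√v)
B(l(I(2, 2)))⁴ = (√2*√0)⁴ = (√2*0)⁴ = 0⁴ = 0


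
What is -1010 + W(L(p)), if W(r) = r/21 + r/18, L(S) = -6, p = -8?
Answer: -21223/21 ≈ -1010.6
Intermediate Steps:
W(r) = 13*r/126 (W(r) = r*(1/21) + r*(1/18) = r/21 + r/18 = 13*r/126)
-1010 + W(L(p)) = -1010 + (13/126)*(-6) = -1010 - 13/21 = -21223/21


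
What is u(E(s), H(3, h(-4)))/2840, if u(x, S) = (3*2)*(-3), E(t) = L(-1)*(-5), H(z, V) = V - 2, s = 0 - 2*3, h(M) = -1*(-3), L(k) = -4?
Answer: -9/1420 ≈ -0.0063380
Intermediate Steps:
h(M) = 3
s = -6 (s = 0 - 6 = -6)
H(z, V) = -2 + V
E(t) = 20 (E(t) = -4*(-5) = 20)
u(x, S) = -18 (u(x, S) = 6*(-3) = -18)
u(E(s), H(3, h(-4)))/2840 = -18/2840 = -18*1/2840 = -9/1420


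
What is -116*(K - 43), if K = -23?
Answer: 7656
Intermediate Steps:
-116*(K - 43) = -116*(-23 - 43) = -116*(-66) = -4*(-1914) = 7656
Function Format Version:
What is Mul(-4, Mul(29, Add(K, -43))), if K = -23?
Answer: 7656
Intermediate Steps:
Mul(-4, Mul(29, Add(K, -43))) = Mul(-4, Mul(29, Add(-23, -43))) = Mul(-4, Mul(29, -66)) = Mul(-4, -1914) = 7656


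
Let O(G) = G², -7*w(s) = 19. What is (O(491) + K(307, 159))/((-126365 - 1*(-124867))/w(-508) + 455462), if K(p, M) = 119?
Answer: 63650/120337 ≈ 0.52893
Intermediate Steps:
w(s) = -19/7 (w(s) = -⅐*19 = -19/7)
(O(491) + K(307, 159))/((-126365 - 1*(-124867))/w(-508) + 455462) = (491² + 119)/((-126365 - 1*(-124867))/(-19/7) + 455462) = (241081 + 119)/((-126365 + 124867)*(-7/19) + 455462) = 241200/(-1498*(-7/19) + 455462) = 241200/(10486/19 + 455462) = 241200/(8664264/19) = 241200*(19/8664264) = 63650/120337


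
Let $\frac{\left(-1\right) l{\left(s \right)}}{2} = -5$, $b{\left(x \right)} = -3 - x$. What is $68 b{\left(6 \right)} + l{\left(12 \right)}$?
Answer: $-602$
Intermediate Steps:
$l{\left(s \right)} = 10$ ($l{\left(s \right)} = \left(-2\right) \left(-5\right) = 10$)
$68 b{\left(6 \right)} + l{\left(12 \right)} = 68 \left(-3 - 6\right) + 10 = 68 \left(-9\right) + 10 = -612 + 10 = -602$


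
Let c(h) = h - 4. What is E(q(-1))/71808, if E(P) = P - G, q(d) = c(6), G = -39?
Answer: 41/71808 ≈ 0.00057097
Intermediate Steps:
c(h) = -4 + h
q(d) = 2 (q(d) = -4 + 6 = 2)
E(P) = 39 + P (E(P) = P - 1*(-39) = P + 39 = 39 + P)
E(q(-1))/71808 = (39 + 2)/71808 = 41*(1/71808) = 41/71808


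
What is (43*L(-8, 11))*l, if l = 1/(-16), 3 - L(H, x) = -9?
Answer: -129/4 ≈ -32.250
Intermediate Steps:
L(H, x) = 12 (L(H, x) = 3 - 1*(-9) = 3 + 9 = 12)
l = -1/16 ≈ -0.062500
(43*L(-8, 11))*l = (43*12)*(-1/16) = 516*(-1/16) = -129/4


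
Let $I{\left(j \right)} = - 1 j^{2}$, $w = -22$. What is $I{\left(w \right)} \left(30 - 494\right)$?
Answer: $224576$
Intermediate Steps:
$I{\left(j \right)} = - j^{2}$
$I{\left(w \right)} \left(30 - 494\right) = - \left(-22\right)^{2} \left(30 - 494\right) = \left(-1\right) 484 \left(-464\right) = \left(-484\right) \left(-464\right) = 224576$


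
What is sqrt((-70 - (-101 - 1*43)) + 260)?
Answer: sqrt(334) ≈ 18.276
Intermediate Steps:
sqrt((-70 - (-101 - 1*43)) + 260) = sqrt((-70 - (-101 - 43)) + 260) = sqrt((-70 - 1*(-144)) + 260) = sqrt((-70 + 144) + 260) = sqrt(74 + 260) = sqrt(334)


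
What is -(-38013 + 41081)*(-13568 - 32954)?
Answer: 142729496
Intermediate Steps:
-(-38013 + 41081)*(-13568 - 32954) = -3068*(-46522) = -1*(-142729496) = 142729496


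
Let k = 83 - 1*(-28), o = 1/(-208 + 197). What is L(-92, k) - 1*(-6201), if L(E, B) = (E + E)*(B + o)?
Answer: -156269/11 ≈ -14206.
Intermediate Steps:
o = -1/11 (o = 1/(-11) = -1/11 ≈ -0.090909)
k = 111 (k = 83 + 28 = 111)
L(E, B) = 2*E*(-1/11 + B) (L(E, B) = (E + E)*(B - 1/11) = (2*E)*(-1/11 + B) = 2*E*(-1/11 + B))
L(-92, k) - 1*(-6201) = (2/11)*(-92)*(-1 + 11*111) - 1*(-6201) = (2/11)*(-92)*(-1 + 1221) + 6201 = (2/11)*(-92)*1220 + 6201 = -224480/11 + 6201 = -156269/11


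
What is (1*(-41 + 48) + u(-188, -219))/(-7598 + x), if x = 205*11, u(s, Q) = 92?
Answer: -33/1781 ≈ -0.018529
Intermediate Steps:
x = 2255
(1*(-41 + 48) + u(-188, -219))/(-7598 + x) = (1*(-41 + 48) + 92)/(-7598 + 2255) = (1*7 + 92)/(-5343) = (7 + 92)*(-1/5343) = 99*(-1/5343) = -33/1781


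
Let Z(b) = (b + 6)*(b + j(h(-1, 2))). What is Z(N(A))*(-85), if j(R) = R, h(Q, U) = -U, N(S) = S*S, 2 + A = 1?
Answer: 595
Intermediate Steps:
A = -1 (A = -2 + 1 = -1)
N(S) = S²
Z(b) = (-2 + b)*(6 + b) (Z(b) = (b + 6)*(b - 1*2) = (6 + b)*(b - 2) = (6 + b)*(-2 + b) = (-2 + b)*(6 + b))
Z(N(A))*(-85) = (-12 + ((-1)²)² + 4*(-1)²)*(-85) = (-12 + 1² + 4*1)*(-85) = (-12 + 1 + 4)*(-85) = -7*(-85) = 595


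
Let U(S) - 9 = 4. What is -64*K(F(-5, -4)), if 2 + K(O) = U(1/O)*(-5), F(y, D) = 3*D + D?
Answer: 4288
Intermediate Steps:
U(S) = 13 (U(S) = 9 + 4 = 13)
F(y, D) = 4*D
K(O) = -67 (K(O) = -2 + 13*(-5) = -2 - 65 = -67)
-64*K(F(-5, -4)) = -64*(-67) = 4288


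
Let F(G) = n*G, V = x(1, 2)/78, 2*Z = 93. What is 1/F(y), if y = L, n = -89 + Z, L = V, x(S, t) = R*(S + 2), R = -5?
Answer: 52/425 ≈ 0.12235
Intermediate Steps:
Z = 93/2 (Z = (½)*93 = 93/2 ≈ 46.500)
x(S, t) = -10 - 5*S (x(S, t) = -5*(S + 2) = -5*(2 + S) = -10 - 5*S)
V = -5/26 (V = (-10 - 5*1)/78 = (-10 - 5)*(1/78) = -15*1/78 = -5/26 ≈ -0.19231)
L = -5/26 ≈ -0.19231
n = -85/2 (n = -89 + 93/2 = -85/2 ≈ -42.500)
y = -5/26 ≈ -0.19231
F(G) = -85*G/2
1/F(y) = 1/(-85/2*(-5/26)) = 1/(425/52) = 52/425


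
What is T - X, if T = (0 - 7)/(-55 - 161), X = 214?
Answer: -46217/216 ≈ -213.97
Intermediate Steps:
T = 7/216 (T = -7/(-216) = -7*(-1/216) = 7/216 ≈ 0.032407)
T - X = 7/216 - 1*214 = 7/216 - 214 = -46217/216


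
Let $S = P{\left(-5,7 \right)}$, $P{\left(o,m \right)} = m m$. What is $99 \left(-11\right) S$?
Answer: $-53361$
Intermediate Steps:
$P{\left(o,m \right)} = m^{2}$
$S = 49$ ($S = 7^{2} = 49$)
$99 \left(-11\right) S = 99 \left(-11\right) 49 = \left(-1089\right) 49 = -53361$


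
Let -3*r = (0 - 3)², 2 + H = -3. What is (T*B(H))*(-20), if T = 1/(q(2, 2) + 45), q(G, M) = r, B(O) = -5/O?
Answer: -10/21 ≈ -0.47619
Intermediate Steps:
H = -5 (H = -2 - 3 = -5)
r = -3 (r = -(0 - 3)²/3 = -⅓*(-3)² = -⅓*9 = -3)
q(G, M) = -3
T = 1/42 (T = 1/(-3 + 45) = 1/42 ≈ 0.023810)
(T*B(H))*(-20) = ((-5/(-5))/42)*(-20) = ((-5*(-⅕))/42)*(-20) = ((1/42)*1)*(-20) = (1/42)*(-20) = -10/21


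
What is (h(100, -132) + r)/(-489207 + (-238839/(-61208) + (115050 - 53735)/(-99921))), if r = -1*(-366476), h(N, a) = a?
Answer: -2240546923699392/2991952566354377 ≈ -0.74886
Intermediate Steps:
r = 366476
(h(100, -132) + r)/(-489207 + (-238839/(-61208) + (115050 - 53735)/(-99921))) = (-132 + 366476)/(-489207 + (-238839/(-61208) + (115050 - 53735)/(-99921))) = 366344/(-489207 + (-238839*(-1/61208) + 61315*(-1/99921))) = 366344/(-489207 + (238839/61208 - 61315/99921)) = 366344/(-489207 + 20112063199/6115964568) = 366344/(-2991952566354377/6115964568) = 366344*(-6115964568/2991952566354377) = -2240546923699392/2991952566354377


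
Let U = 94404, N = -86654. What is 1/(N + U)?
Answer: 1/7750 ≈ 0.00012903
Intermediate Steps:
1/(N + U) = 1/(-86654 + 94404) = 1/7750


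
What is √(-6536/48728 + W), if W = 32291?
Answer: 4*√74875012339/6091 ≈ 179.70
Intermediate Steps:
√(-6536/48728 + W) = √(-6536/48728 + 32291) = √(-6536*1/48728 + 32291) = √(-817/6091 + 32291) = √(196683664/6091) = 4*√74875012339/6091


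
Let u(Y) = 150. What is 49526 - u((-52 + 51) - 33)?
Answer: 49376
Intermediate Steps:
49526 - u((-52 + 51) - 33) = 49526 - 1*150 = 49526 - 150 = 49376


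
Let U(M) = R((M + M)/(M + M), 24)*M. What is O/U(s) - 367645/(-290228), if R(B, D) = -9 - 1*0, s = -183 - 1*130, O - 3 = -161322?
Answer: -15261211589/272524092 ≈ -56.000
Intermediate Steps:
O = -161319 (O = 3 - 161322 = -161319)
s = -313 (s = -183 - 130 = -313)
R(B, D) = -9 (R(B, D) = -9 + 0 = -9)
U(M) = -9*M
O/U(s) - 367645/(-290228) = -161319/((-9*(-313))) - 367645/(-290228) = -161319/2817 - 367645*(-1/290228) = -161319*1/2817 + 367645/290228 = -53773/939 + 367645/290228 = -15261211589/272524092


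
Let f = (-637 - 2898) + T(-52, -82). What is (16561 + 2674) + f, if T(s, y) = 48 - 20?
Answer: 15728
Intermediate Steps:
T(s, y) = 28
f = -3507 (f = (-637 - 2898) + 28 = -3535 + 28 = -3507)
(16561 + 2674) + f = (16561 + 2674) - 3507 = 19235 - 3507 = 15728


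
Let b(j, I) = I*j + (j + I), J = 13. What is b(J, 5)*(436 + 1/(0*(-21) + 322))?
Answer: 11652619/322 ≈ 36188.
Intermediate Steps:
b(j, I) = I + j + I*j (b(j, I) = I*j + (I + j) = I + j + I*j)
b(J, 5)*(436 + 1/(0*(-21) + 322)) = (5 + 13 + 5*13)*(436 + 1/(0*(-21) + 322)) = (5 + 13 + 65)*(436 + 1/(0 + 322)) = 83*(436 + 1/322) = 83*(140393/322) = 11652619/322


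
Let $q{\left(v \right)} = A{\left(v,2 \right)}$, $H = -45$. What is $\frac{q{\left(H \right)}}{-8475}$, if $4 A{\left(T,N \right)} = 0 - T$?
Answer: $- \frac{3}{2260} \approx -0.0013274$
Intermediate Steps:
$A{\left(T,N \right)} = - \frac{T}{4}$ ($A{\left(T,N \right)} = \frac{0 - T}{4} = \frac{\left(-1\right) T}{4} = - \frac{T}{4}$)
$q{\left(v \right)} = - \frac{v}{4}$
$\frac{q{\left(H \right)}}{-8475} = \frac{\left(- \frac{1}{4}\right) \left(-45\right)}{-8475} = \frac{45}{4} \left(- \frac{1}{8475}\right) = - \frac{3}{2260}$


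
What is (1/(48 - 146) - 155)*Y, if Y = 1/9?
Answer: -15191/882 ≈ -17.223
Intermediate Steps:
Y = ⅑ ≈ 0.11111
(1/(48 - 146) - 155)*Y = (1/(48 - 146) - 155)*(⅑) = (1/(-98) - 155)*(⅑) = (-1/98 - 155)*(⅑) = -15191/98*⅑ = -15191/882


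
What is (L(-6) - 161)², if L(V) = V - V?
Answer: 25921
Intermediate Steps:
L(V) = 0
(L(-6) - 161)² = (0 - 161)² = (-161)² = 25921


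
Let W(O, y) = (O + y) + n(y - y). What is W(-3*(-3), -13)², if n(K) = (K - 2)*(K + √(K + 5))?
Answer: 36 + 16*√5 ≈ 71.777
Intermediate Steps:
n(K) = (-2 + K)*(K + √(5 + K))
W(O, y) = O + y - 2*√5 (W(O, y) = (O + y) + ((y - y)² - 2*(y - y) - 2*√(5 + (y - y)) + (y - y)*√(5 + (y - y))) = (O + y) + (0² - 2*0 - 2*√(5 + 0) + 0*√(5 + 0)) = (O + y) + (0 + 0 - 2*√5 + 0*√5) = (O + y) + (0 + 0 - 2*√5 + 0) = (O + y) - 2*√5 = O + y - 2*√5)
W(-3*(-3), -13)² = (-3*(-3) - 13 - 2*√5)² = (9 - 13 - 2*√5)² = (-4 - 2*√5)²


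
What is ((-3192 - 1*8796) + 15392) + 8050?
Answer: 11454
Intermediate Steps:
((-3192 - 1*8796) + 15392) + 8050 = ((-3192 - 8796) + 15392) + 8050 = (-11988 + 15392) + 8050 = 3404 + 8050 = 11454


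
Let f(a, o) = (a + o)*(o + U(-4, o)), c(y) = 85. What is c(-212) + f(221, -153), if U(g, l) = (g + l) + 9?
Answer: -20383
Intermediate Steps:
U(g, l) = 9 + g + l
f(a, o) = (5 + 2*o)*(a + o) (f(a, o) = (a + o)*(o + (9 - 4 + o)) = (a + o)*(o + (5 + o)) = (a + o)*(5 + 2*o) = (5 + 2*o)*(a + o))
c(-212) + f(221, -153) = 85 + ((-153)**2 + 221*(-153) + 221*(5 - 153) - 153*(5 - 153)) = 85 + (23409 - 33813 + 221*(-148) - 153*(-148)) = 85 + (23409 - 33813 - 32708 + 22644) = 85 - 20468 = -20383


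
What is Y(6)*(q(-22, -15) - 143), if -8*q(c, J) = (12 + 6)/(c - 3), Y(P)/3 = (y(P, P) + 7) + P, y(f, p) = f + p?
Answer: -42873/4 ≈ -10718.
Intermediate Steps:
Y(P) = 21 + 9*P (Y(P) = 3*(((P + P) + 7) + P) = 3*((2*P + 7) + P) = 3*((7 + 2*P) + P) = 3*(7 + 3*P) = 21 + 9*P)
q(c, J) = -9/(4*(-3 + c)) (q(c, J) = -(12 + 6)/(8*(c - 3)) = -9/(4*(-3 + c)))
Y(6)*(q(-22, -15) - 143) = (21 + 9*6)*(-9/(-12 + 4*(-22)) - 143) = (21 + 54)*(-9/(-12 - 88) - 143) = 75*(-9/(-100) - 143) = 75*(-9*(-1/100) - 143) = 75*(9/100 - 143) = 75*(-14291/100) = -42873/4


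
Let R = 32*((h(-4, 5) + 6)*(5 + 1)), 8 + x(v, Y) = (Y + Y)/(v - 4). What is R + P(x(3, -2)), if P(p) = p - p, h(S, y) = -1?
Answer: 960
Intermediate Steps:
x(v, Y) = -8 + 2*Y/(-4 + v) (x(v, Y) = -8 + (Y + Y)/(v - 4) = -8 + (2*Y)/(-4 + v) = -8 + 2*Y/(-4 + v))
P(p) = 0
R = 960 (R = 32*((-1 + 6)*(5 + 1)) = 32*(5*6) = 32*30 = 960)
R + P(x(3, -2)) = 960 + 0 = 960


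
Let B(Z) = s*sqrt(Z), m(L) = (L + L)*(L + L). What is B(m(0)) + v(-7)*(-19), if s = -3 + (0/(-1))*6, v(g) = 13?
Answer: -247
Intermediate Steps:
m(L) = 4*L**2 (m(L) = (2*L)*(2*L) = 4*L**2)
s = -3 (s = -3 + (0*(-1))*6 = -3 + 0*6 = -3 + 0 = -3)
B(Z) = -3*sqrt(Z)
B(m(0)) + v(-7)*(-19) = -3*sqrt(4*0**2) + 13*(-19) = -3*sqrt(4*0) - 247 = -3*sqrt(0) - 247 = -3*0 - 247 = 0 - 247 = -247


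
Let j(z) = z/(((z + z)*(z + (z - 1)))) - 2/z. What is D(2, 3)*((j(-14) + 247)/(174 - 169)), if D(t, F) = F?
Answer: 300999/2030 ≈ 148.28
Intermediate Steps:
j(z) = 1/(2*(-1 + 2*z)) - 2/z (j(z) = z/(((2*z)*(z + (-1 + z)))) - 2/z = z/(((2*z)*(-1 + 2*z))) - 2/z = z/((2*z*(-1 + 2*z))) - 2/z = z*(1/(2*z*(-1 + 2*z))) - 2/z = 1/(2*(-1 + 2*z)) - 2/z)
D(2, 3)*((j(-14) + 247)/(174 - 169)) = 3*(((½)*(4 - 7*(-14))/(-14*(-1 + 2*(-14))) + 247)/(174 - 169)) = 3*(((½)*(-1/14)*(4 + 98)/(-1 - 28) + 247)/5) = 3*(((½)*(-1/14)*102/(-29) + 247)*(⅕)) = 3*(((½)*(-1/14)*(-1/29)*102 + 247)*(⅕)) = 3*((51/406 + 247)*(⅕)) = 3*((100333/406)*(⅕)) = 3*(100333/2030) = 300999/2030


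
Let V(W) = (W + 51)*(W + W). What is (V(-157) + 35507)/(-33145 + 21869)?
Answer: -68791/11276 ≈ -6.1007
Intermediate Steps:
V(W) = 2*W*(51 + W) (V(W) = (51 + W)*(2*W) = 2*W*(51 + W))
(V(-157) + 35507)/(-33145 + 21869) = (2*(-157)*(51 - 157) + 35507)/(-33145 + 21869) = (2*(-157)*(-106) + 35507)/(-11276) = (33284 + 35507)*(-1/11276) = 68791*(-1/11276) = -68791/11276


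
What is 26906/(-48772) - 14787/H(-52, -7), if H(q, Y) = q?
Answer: 179948113/634036 ≈ 283.81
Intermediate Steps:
26906/(-48772) - 14787/H(-52, -7) = 26906/(-48772) - 14787/(-52) = 26906*(-1/48772) - 14787*(-1/52) = -13453/24386 + 14787/52 = 179948113/634036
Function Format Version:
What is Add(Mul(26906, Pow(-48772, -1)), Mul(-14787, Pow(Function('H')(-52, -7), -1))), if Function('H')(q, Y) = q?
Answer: Rational(179948113, 634036) ≈ 283.81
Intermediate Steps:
Add(Mul(26906, Pow(-48772, -1)), Mul(-14787, Pow(Function('H')(-52, -7), -1))) = Add(Mul(26906, Pow(-48772, -1)), Mul(-14787, Pow(-52, -1))) = Add(Mul(26906, Rational(-1, 48772)), Mul(-14787, Rational(-1, 52))) = Add(Rational(-13453, 24386), Rational(14787, 52)) = Rational(179948113, 634036)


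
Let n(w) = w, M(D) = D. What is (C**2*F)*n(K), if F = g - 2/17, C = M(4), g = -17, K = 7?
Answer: -32592/17 ≈ -1917.2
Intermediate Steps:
C = 4
F = -291/17 (F = -17 - 2/17 = -291/17 ≈ -17.118)
(C**2*F)*n(K) = (4**2*(-291/17))*7 = (16*(-291/17))*7 = -4656/17*7 = -32592/17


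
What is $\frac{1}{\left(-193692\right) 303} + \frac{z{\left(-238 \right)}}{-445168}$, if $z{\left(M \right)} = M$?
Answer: $\frac{1745932465}{3265790064696} \approx 0.00053461$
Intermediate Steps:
$\frac{1}{\left(-193692\right) 303} + \frac{z{\left(-238 \right)}}{-445168} = \frac{1}{\left(-193692\right) 303} - \frac{238}{-445168} = \left(- \frac{1}{193692}\right) \frac{1}{303} - - \frac{119}{222584} = - \frac{1}{58688676} + \frac{119}{222584} = \frac{1745932465}{3265790064696}$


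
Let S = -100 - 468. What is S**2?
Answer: 322624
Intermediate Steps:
S = -568
S**2 = (-568)**2 = 322624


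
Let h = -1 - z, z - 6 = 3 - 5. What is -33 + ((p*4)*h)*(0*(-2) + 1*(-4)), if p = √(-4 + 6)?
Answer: -33 + 80*√2 ≈ 80.137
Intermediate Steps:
z = 4 (z = 6 + (3 - 5) = 6 - 2 = 4)
p = √2 ≈ 1.4142
h = -5 (h = -1 - 1*4 = -1 - 4 = -5)
-33 + ((p*4)*h)*(0*(-2) + 1*(-4)) = -33 + ((√2*4)*(-5))*(0*(-2) + 1*(-4)) = -33 + ((4*√2)*(-5))*(0 - 4) = -33 - 20*√2*(-4) = -33 + 80*√2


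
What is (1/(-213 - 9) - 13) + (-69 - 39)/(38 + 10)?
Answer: -6773/444 ≈ -15.255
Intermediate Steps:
(1/(-213 - 9) - 13) + (-69 - 39)/(38 + 10) = (1/(-222) - 13) - 108/48 = (-1/222 - 13) - 108*1/48 = -2887/222 - 9/4 = -6773/444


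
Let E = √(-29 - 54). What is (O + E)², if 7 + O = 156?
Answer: (149 + I*√83)² ≈ 22118.0 + 2714.9*I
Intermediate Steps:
O = 149 (O = -7 + 156 = 149)
E = I*√83 (E = √(-83) = I*√83 ≈ 9.1104*I)
(O + E)² = (149 + I*√83)²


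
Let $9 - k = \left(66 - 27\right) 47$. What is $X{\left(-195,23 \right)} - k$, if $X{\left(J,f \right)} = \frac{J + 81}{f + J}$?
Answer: $\frac{156921}{86} \approx 1824.7$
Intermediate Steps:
$X{\left(J,f \right)} = \frac{81 + J}{J + f}$
$k = -1824$ ($k = 9 - \left(66 - 27\right) 47 = 9 - 39 \cdot 47 = 9 - 1833 = -1824$)
$X{\left(-195,23 \right)} - k = \frac{81 - 195}{-195 + 23} - -1824 = \frac{1}{-172} \left(-114\right) + 1824 = \left(- \frac{1}{172}\right) \left(-114\right) + 1824 = \frac{57}{86} + 1824 = \frac{156921}{86}$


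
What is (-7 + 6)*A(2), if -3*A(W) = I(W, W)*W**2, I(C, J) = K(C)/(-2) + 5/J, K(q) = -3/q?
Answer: 13/3 ≈ 4.3333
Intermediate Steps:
I(C, J) = 5/J + 3/(2*C) (I(C, J) = -3/C/(-2) + 5/J = -3/C*(-1/2) + 5/J = 3/(2*C) + 5/J = 5/J + 3/(2*C))
A(W) = -13*W/6 (A(W) = -(5/W + 3/(2*W))*W**2/3 = -13/(2*W)*W**2/3 = -13*W/6)
(-7 + 6)*A(2) = (-7 + 6)*(-13/6*2) = -1*(-13/3) = 13/3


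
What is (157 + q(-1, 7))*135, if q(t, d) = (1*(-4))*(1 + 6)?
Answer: 17415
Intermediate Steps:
q(t, d) = -28 (q(t, d) = -4*7 = -28)
(157 + q(-1, 7))*135 = (157 - 28)*135 = 129*135 = 17415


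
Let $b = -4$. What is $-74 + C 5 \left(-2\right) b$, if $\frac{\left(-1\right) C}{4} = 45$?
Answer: $-7274$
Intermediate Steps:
$C = -180$ ($C = \left(-4\right) 45 = -180$)
$-74 + C 5 \left(-2\right) b = -74 - 180 \cdot 5 \left(-2\right) \left(-4\right) = -74 - 180 \left(\left(-10\right) \left(-4\right)\right) = -74 - 7200 = -7274$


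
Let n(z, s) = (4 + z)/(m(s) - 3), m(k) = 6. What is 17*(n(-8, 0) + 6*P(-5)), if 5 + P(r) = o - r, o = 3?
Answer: 850/3 ≈ 283.33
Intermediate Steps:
n(z, s) = 4/3 + z/3 (n(z, s) = (4 + z)/(6 - 3) = (4 + z)/3 = (4 + z)*(⅓) = 4/3 + z/3)
P(r) = -2 - r (P(r) = -5 + (3 - r) = -2 - r)
17*(n(-8, 0) + 6*P(-5)) = 17*((4/3 + (⅓)*(-8)) + 6*(-2 - 1*(-5))) = 17*((4/3 - 8/3) + 6*(-2 + 5)) = 17*(-4/3 + 6*3) = 17*(-4/3 + 18) = 17*(50/3) = 850/3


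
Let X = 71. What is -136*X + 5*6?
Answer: -9626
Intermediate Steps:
-136*X + 5*6 = -136*71 + 5*6 = -9656 + 30 = -9626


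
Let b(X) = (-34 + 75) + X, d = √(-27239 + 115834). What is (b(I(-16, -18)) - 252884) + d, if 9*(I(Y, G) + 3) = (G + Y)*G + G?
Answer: -252780 + √88595 ≈ -2.5248e+5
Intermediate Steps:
d = √88595 ≈ 297.65
I(Y, G) = -3 + G/9 + G*(G + Y)/9 (I(Y, G) = -3 + ((G + Y)*G + G)/9 = -3 + (G*(G + Y) + G)/9 = -3 + (G + G*(G + Y))/9 = -3 + (G/9 + G*(G + Y)/9) = -3 + G/9 + G*(G + Y)/9)
b(X) = 41 + X
(b(I(-16, -18)) - 252884) + d = ((41 + (-3 + (⅑)*(-18) + (⅑)*(-18)² + (⅑)*(-18)*(-16))) - 252884) + √88595 = ((41 + (-3 - 2 + (⅑)*324 + 32)) - 252884) + √88595 = ((41 + (-3 - 2 + 36 + 32)) - 252884) + √88595 = ((41 + 63) - 252884) + √88595 = (104 - 252884) + √88595 = -252780 + √88595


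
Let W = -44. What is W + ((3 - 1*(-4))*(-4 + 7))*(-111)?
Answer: -2375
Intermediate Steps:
W + ((3 - 1*(-4))*(-4 + 7))*(-111) = -44 + ((3 - 1*(-4))*(-4 + 7))*(-111) = -44 + ((3 + 4)*3)*(-111) = -44 + (7*3)*(-111) = -44 + 21*(-111) = -44 - 2331 = -2375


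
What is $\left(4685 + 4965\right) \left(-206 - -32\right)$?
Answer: $-1679100$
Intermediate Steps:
$\left(4685 + 4965\right) \left(-206 - -32\right) = 9650 \left(-206 + 32\right) = 9650 \left(-174\right) = -1679100$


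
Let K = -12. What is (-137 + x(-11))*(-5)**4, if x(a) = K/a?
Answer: -934375/11 ≈ -84943.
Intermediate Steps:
x(a) = -12/a
(-137 + x(-11))*(-5)**4 = (-137 - 12/(-11))*(-5)**4 = (-137 - 12*(-1/11))*625 = (-137 + 12/11)*625 = -1495/11*625 = -934375/11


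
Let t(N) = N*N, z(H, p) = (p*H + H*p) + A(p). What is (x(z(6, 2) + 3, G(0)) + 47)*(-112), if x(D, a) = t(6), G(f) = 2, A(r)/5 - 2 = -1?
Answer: -9296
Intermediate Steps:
A(r) = 5 (A(r) = 10 + 5*(-1) = 10 - 5 = 5)
z(H, p) = 5 + 2*H*p (z(H, p) = (p*H + H*p) + 5 = (H*p + H*p) + 5 = 2*H*p + 5 = 5 + 2*H*p)
t(N) = N²
x(D, a) = 36 (x(D, a) = 6² = 36)
(x(z(6, 2) + 3, G(0)) + 47)*(-112) = (36 + 47)*(-112) = 83*(-112) = -9296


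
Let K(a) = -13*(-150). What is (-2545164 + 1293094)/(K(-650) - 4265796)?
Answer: 626035/2131923 ≈ 0.29365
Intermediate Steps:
K(a) = 1950
(-2545164 + 1293094)/(K(-650) - 4265796) = (-2545164 + 1293094)/(1950 - 4265796) = -1252070/(-4263846) = -1252070*(-1/4263846) = 626035/2131923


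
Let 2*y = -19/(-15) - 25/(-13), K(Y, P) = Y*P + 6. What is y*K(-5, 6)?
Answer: -2488/65 ≈ -38.277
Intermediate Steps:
K(Y, P) = 6 + P*Y (K(Y, P) = P*Y + 6 = 6 + P*Y)
y = 311/195 (y = (-19/(-15) - 25/(-13))/2 = (-19*(-1/15) - 25*(-1/13))/2 = (19/15 + 25/13)/2 = (1/2)*(622/195) = 311/195 ≈ 1.5949)
y*K(-5, 6) = 311*(6 + 6*(-5))/195 = 311*(6 - 30)/195 = (311/195)*(-24) = -2488/65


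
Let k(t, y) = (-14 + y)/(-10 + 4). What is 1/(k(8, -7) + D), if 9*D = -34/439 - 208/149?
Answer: 392466/1309379 ≈ 0.29973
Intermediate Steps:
k(t, y) = 7/3 - y/6 (k(t, y) = (-14 + y)/(-6) = (-14 + y)*(-⅙) = 7/3 - y/6)
D = -32126/196233 (D = (-34/439 - 208/149)/9 = (⅑)*(-96378/65411) = -32126/196233 ≈ -0.16371)
1/(k(8, -7) + D) = 1/((7/3 - ⅙*(-7)) - 32126/196233) = 1/((7/3 + 7/6) - 32126/196233) = 1/(7/2 - 32126/196233) = 1/(1309379/392466) = 392466/1309379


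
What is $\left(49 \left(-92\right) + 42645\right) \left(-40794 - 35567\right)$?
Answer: $-2912179457$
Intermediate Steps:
$\left(49 \left(-92\right) + 42645\right) \left(-40794 - 35567\right) = \left(-4508 + 42645\right) \left(-76361\right) = 38137 \left(-76361\right) = -2912179457$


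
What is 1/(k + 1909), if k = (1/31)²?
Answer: 961/1834550 ≈ 0.00052383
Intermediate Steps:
k = 1/961 (k = (1/31)² = 1/961 ≈ 0.0010406)
1/(k + 1909) = 1/(1/961 + 1909) = 1/(1834550/961) = 961/1834550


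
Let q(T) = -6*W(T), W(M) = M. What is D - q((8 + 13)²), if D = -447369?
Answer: -444723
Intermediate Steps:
q(T) = -6*T
D - q((8 + 13)²) = -447369 - (-6)*(8 + 13)² = -447369 - (-6)*21² = -447369 - (-6)*441 = -447369 - 1*(-2646) = -447369 + 2646 = -444723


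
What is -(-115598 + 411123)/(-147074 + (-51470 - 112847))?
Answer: 295525/311391 ≈ 0.94905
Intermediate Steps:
-(-115598 + 411123)/(-147074 + (-51470 - 112847)) = -295525/(-147074 - 164317) = -295525/(-311391) = -295525*(-1)/311391 = -1*(-295525/311391) = 295525/311391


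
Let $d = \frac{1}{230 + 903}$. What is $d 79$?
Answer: $\frac{79}{1133} \approx 0.069726$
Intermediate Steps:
$d = \frac{1}{1133} \approx 0.00088261$
$d 79 = \frac{1}{1133} \cdot 79 = \frac{79}{1133}$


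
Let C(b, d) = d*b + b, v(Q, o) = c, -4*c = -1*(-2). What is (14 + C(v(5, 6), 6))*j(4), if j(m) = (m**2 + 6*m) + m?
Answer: 462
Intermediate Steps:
j(m) = m**2 + 7*m
c = -1/2 (c = -(-1)*(-2)/4 = -1/4*2 = -1/2 ≈ -0.50000)
v(Q, o) = -1/2
C(b, d) = b + b*d (C(b, d) = b*d + b = b + b*d)
(14 + C(v(5, 6), 6))*j(4) = (14 - (1 + 6)/2)*(4*(7 + 4)) = (14 - 1/2*7)*(4*11) = (14 - 7/2)*44 = (21/2)*44 = 462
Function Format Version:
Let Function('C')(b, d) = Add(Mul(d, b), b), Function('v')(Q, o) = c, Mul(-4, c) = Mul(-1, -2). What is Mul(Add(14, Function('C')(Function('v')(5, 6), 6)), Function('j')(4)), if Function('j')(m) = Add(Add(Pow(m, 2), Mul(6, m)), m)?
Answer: 462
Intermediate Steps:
Function('j')(m) = Add(Pow(m, 2), Mul(7, m))
c = Rational(-1, 2) (c = Mul(Rational(-1, 4), Mul(-1, -2)) = Mul(Rational(-1, 4), 2) = Rational(-1, 2) ≈ -0.50000)
Function('v')(Q, o) = Rational(-1, 2)
Function('C')(b, d) = Add(b, Mul(b, d)) (Function('C')(b, d) = Add(Mul(b, d), b) = Add(b, Mul(b, d)))
Mul(Add(14, Function('C')(Function('v')(5, 6), 6)), Function('j')(4)) = Mul(Add(14, Mul(Rational(-1, 2), Add(1, 6))), Mul(4, Add(7, 4))) = Mul(Add(14, Mul(Rational(-1, 2), 7)), Mul(4, 11)) = Mul(Add(14, Rational(-7, 2)), 44) = Mul(Rational(21, 2), 44) = 462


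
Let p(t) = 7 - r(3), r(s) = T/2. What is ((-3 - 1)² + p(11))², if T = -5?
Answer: 2601/4 ≈ 650.25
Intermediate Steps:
r(s) = -5/2
p(t) = 19/2 (p(t) = 7 - 1*(-5/2) = 7 + 5/2 = 19/2)
((-3 - 1)² + p(11))² = ((-3 - 1)² + 19/2)² = ((-4)² + 19/2)² = (16 + 19/2)² = (51/2)² = 2601/4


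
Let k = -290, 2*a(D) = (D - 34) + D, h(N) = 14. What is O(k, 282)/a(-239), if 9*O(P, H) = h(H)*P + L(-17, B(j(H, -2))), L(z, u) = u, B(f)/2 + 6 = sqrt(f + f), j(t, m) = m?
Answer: 509/288 - I/576 ≈ 1.7674 - 0.0017361*I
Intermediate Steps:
a(D) = -17 + D (a(D) = ((D - 34) + D)/2 = ((-34 + D) + D)/2 = (-34 + 2*D)/2 = -17 + D)
B(f) = -12 + 2*sqrt(2)*sqrt(f) (B(f) = -12 + 2*sqrt(f + f) = -12 + 2*sqrt(2*f) = -12 + 2*(sqrt(2)*sqrt(f)) = -12 + 2*sqrt(2)*sqrt(f))
O(P, H) = -4/3 + 4*I/9 + 14*P/9 (O(P, H) = (14*P + (-12 + 2*sqrt(2)*sqrt(-2)))/9 = (14*P + (-12 + 2*sqrt(2)*(I*sqrt(2))))/9 = (14*P + (-12 + 4*I))/9 = (-12 + 4*I + 14*P)/9 = -4/3 + 4*I/9 + 14*P/9)
O(k, 282)/a(-239) = (-4/3 + 4*I/9 + (14/9)*(-290))/(-17 - 239) = (-4/3 + 4*I/9 - 4060/9)/(-256) = (-4072/9 + 4*I/9)*(-1/256) = 509/288 - I/576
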